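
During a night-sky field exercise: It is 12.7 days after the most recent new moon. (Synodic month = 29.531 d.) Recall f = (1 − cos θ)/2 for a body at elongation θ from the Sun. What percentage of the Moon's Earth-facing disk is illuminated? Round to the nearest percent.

Phase angle: θ = 360°·(12.7 d)/(29.531 d) = 154.8°.
Illuminated fraction = (1 − cos 154.8°)/2 = (1 − (-0.905))/2 ≈ 0.952, so 95%.

95%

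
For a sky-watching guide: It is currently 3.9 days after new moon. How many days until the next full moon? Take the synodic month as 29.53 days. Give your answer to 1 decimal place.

10.9 days

Full moon occurs at elongation 180°, i.e. at age 29.53 × 180/360 = 14.765 d.
So 10.865 days remain (14.765 − 3.9).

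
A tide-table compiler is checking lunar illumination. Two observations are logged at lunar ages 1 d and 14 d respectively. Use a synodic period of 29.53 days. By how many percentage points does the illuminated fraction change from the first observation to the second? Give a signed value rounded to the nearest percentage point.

+98 pp

θ₁ = 360° × 1/29.53 = 12.2°, f₁ = (1 − cos θ₁)/2 = 0.011.
θ₂ = 360° × 14/29.53 = 170.7°, f₂ = (1 − cos θ₂)/2 = 0.993.
Change = f₂ − f₁ = +0.982 → +98 percentage points.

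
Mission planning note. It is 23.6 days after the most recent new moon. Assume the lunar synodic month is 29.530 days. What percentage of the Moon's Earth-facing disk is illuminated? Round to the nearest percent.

Phase angle: θ = 360°·(23.6 d)/(29.530 d) = 287.7°.
With cos θ = 0.304, the lit fraction is (1 − 0.304)/2 ≈ 0.348, so 35%.

35%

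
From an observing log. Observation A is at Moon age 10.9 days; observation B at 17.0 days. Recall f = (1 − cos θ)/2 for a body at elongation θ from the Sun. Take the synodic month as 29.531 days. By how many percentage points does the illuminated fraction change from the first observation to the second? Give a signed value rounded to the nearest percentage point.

First observation: θ = 360°·10.9/29.531 = 132.9°, so f = 0.840.
Second observation: θ = 207.2°, f = 0.945.
Δf = 0.945 − 0.840 = +0.104, i.e. +10 pp.

+10 pp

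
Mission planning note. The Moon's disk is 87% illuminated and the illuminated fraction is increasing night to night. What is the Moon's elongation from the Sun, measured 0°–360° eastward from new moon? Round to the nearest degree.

Invert f = (1 − cos θ)/2 to get cos θ = 1 − 2(0.87) = -0.740, hence θ₀ = arccos -0.740 = 137.7°.
Before full moon the principal value applies: θ = 137.7°.

138°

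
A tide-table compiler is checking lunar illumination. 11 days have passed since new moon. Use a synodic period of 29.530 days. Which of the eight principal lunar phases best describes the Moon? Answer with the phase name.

waxing gibbous

θ ≈ 360° × 11/29.530 = 134°, which falls in the waxing gibbous sector.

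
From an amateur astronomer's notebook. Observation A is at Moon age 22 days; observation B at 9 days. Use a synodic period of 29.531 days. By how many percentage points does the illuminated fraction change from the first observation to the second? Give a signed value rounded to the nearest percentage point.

+15 percentage points

θ₁ = 360° × 22/29.531 = 268.2°, f₁ = (1 − cos θ₁)/2 = 0.516.
θ₂ = 360° × 9/29.531 = 109.7°, f₂ = (1 − cos θ₂)/2 = 0.669.
Change = f₂ − f₁ = +0.153 → +15 percentage points.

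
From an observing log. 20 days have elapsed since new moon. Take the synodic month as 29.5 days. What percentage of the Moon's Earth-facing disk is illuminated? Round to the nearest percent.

The Moon has covered 20/29.5 of its cycle, so θ ≈ 360° × 20/29.5 = 244.1°.
Illuminated fraction = (1 − cos 244.1°)/2 = (1 − (-0.437))/2 ≈ 0.719, so 72%.

72%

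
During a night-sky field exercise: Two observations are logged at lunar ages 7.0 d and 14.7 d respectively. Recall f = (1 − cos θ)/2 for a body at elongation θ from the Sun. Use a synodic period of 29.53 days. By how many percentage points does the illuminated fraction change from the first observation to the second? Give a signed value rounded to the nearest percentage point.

θ₁ = 360° × 7.0/29.53 = 85.3°, f₁ = (1 − cos θ₁)/2 = 0.459.
θ₂ = 360° × 14.7/29.53 = 179.2°, f₂ = (1 − cos θ₂)/2 = 1.000.
Change = f₂ − f₁ = +0.541 → +54 percentage points.

+54 percentage points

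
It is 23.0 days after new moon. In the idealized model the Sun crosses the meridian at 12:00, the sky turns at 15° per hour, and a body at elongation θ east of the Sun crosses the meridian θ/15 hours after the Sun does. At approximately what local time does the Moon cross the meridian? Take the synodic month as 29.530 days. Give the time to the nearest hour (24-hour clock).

07:00

Elongation θ = 360° × 23.0/29.530 ≈ 280.4°.
The Moon trails the Sun by θ/15 = 280.4/15 ≈ 18.69 hours.
12:00 + 18.69 h ≈ 06:42 → 07:00 to the nearest hour.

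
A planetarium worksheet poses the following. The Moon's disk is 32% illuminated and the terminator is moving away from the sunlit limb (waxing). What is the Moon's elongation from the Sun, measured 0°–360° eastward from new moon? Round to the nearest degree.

cos θ = 1 − 2f = 0.360, giving a principal value of 68.9°.
Waxing ⇒ before full, so θ = 68.9°.

69°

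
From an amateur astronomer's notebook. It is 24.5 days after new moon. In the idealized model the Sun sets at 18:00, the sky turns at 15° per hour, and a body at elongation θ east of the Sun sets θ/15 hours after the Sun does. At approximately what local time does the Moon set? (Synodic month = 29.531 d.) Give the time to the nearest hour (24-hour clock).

14:00

Phase angle: θ = 360°·(24.5 d)/(29.531 d) = 298.7°.
The Moon trails the Sun by θ/15 = 298.7/15 ≈ 19.91 hours.
18:00 + 19.91 h ≈ 13:55 → 14:00 to the nearest hour.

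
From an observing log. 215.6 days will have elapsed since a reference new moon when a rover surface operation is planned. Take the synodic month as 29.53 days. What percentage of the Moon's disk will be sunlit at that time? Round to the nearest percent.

Reduce mod P: 215.6 − 7×29.53 = 8.89 d into the current lunation.
Elongation θ = 360° × 8.89/29.53 ≈ 108.4°.
cos 108.4° = (-0.315), so f = (1 − (-0.315))/2 = 0.658, so 66%.

66%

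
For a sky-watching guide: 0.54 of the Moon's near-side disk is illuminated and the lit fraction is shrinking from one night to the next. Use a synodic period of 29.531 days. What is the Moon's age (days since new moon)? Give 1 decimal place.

21.8 days

From f = (1 − cos θ)/2: cos θ = 1 − 2×0.54 = -0.080; arccos → 94.6°.
A waning Moon lies in 180°–360°, so θ = 360° − 94.6° = 265.4°.
That fraction of the synodic month is 265.4/360 × 29.531 d ≈ 21.77 d.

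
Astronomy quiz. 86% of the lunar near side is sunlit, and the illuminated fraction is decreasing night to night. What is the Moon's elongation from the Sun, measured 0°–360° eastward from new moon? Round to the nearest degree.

cos θ = 1 − 2f = -0.720, giving a principal value of 136.1°.
Since the Moon is past full (waning), take the reflex angle: θ = 360° − 136.1° = 223.9°.

224°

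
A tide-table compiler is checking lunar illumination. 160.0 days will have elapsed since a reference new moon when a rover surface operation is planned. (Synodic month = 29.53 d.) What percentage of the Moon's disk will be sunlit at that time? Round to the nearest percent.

Reduce mod P: 160.0 − 5×29.53 = 12.35 d into the current lunation.
Phase angle: θ = 360°·(12.35 d)/(29.53 d) = 150.6°.
cos 150.6° = (-0.871), so f = (1 − (-0.871))/2 = 0.935, so 94%.

94%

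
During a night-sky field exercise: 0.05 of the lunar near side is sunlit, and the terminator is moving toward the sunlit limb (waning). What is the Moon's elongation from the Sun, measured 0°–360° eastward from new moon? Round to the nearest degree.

334°

Invert f = (1 − cos θ)/2 to get cos θ = 1 − 2(0.05) = 0.900, hence θ₀ = arccos 0.900 = 25.8°.
Since the Moon is past full (waning), take the reflex angle: θ = 360° − 25.8° = 334.2°.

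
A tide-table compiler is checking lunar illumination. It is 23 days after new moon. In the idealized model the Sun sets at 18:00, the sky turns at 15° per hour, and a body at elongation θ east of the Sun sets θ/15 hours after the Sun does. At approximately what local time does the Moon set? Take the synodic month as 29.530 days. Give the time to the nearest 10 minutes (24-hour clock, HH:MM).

12:40

Elongation θ = 360° × 23/29.530 ≈ 280.4°.
Delay after the Sun = 280.4° / (15°/h) ≈ 18.69 h.
18:00 + 18.693 h ≈ 12:42 → 12:40 to the nearest ten minutes.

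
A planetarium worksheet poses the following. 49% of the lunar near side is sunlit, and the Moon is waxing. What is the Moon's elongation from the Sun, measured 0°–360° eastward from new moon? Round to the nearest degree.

89°

Invert f = (1 − cos θ)/2 to get cos θ = 1 − 2(0.49) = 0.020, hence θ₀ = arccos 0.020 = 88.9°.
The Moon is waxing (0°–180°), so θ = 88.9° directly.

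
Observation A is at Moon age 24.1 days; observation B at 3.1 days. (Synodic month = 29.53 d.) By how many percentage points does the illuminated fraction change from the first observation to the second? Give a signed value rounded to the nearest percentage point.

θ₁ = 360° × 24.1/29.53 = 293.8°, f₁ = (1 − cos θ₁)/2 = 0.298.
θ₂ = 360° × 3.1/29.53 = 37.8°, f₂ = (1 − cos θ₂)/2 = 0.105.
Change = f₂ − f₁ = -0.193 → -19 percentage points.

-19 percentage points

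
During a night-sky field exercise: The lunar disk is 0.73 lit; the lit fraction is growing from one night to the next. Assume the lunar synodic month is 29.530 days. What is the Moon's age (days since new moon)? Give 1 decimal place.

From f = (1 − cos θ)/2: cos θ = 1 − 2×0.73 = -0.460; arccos → 117.4°.
Waxing ⇒ before full, so θ = 117.4°.
Age = 29.530 × 117.4°/360° ≈ 9.63 days.

9.6 days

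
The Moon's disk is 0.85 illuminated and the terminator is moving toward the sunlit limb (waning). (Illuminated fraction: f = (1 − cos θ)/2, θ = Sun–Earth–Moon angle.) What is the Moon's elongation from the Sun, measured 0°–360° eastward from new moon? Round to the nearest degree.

226°

Invert f = (1 − cos θ)/2 to get cos θ = 1 − 2(0.85) = -0.700, hence θ₀ = arccos -0.700 = 134.4°.
Waning ⇒ past full, so θ = 360° − 134.4° = 225.6°.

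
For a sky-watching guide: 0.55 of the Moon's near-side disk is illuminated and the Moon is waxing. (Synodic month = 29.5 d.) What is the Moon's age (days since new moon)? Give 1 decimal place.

7.8 days

From f = (1 − cos θ)/2: cos θ = 1 − 2×0.55 = -0.100; arccos → 95.7°.
The Moon is waxing (0°–180°), so θ = 95.7° directly.
At 360°/29.5 d per day, 95.7° corresponds to 7.85 days.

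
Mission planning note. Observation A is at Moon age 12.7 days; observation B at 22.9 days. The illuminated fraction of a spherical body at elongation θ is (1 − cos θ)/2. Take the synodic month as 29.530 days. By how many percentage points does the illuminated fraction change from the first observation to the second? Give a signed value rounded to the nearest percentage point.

-53 percentage points

θ₁ = 360° × 12.7/29.530 = 154.8°, f₁ = (1 − cos θ₁)/2 = 0.953.
θ₂ = 360° × 22.9/29.530 = 279.2°, f₂ = (1 − cos θ₂)/2 = 0.420.
Change = f₂ − f₁ = -0.532 → -53 percentage points.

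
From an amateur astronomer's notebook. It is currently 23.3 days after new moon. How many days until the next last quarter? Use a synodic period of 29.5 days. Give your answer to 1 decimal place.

28.3 days

Last quarter is 0.75 of the way through the cycle: age 0.75 × 29.5 = 22.125 d.
This lunation's last quarter (22.125 d) has passed, so add one period: 51.625 − 23.3 = 28.325 days.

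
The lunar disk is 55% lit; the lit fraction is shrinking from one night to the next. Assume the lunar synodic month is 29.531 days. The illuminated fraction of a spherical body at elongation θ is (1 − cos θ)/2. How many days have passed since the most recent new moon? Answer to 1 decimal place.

From f = (1 − cos θ)/2: cos θ = 1 − 2×0.55 = -0.100; arccos → 95.7°.
A waning Moon lies in 180°–360°, so θ = 360° − 95.7° = 264.3°.
Age = 29.531 × 264.3°/360° ≈ 21.68 days.

21.7 days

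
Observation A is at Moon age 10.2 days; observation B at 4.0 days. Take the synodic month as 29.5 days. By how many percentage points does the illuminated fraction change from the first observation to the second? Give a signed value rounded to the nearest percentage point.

-61 pp

θ₁ = 360° × 10.2/29.5 = 124.5°, f₁ = (1 − cos θ₁)/2 = 0.783.
θ₂ = 360° × 4.0/29.5 = 48.8°, f₂ = (1 − cos θ₂)/2 = 0.171.
Change = f₂ − f₁ = -0.612 → -61 percentage points.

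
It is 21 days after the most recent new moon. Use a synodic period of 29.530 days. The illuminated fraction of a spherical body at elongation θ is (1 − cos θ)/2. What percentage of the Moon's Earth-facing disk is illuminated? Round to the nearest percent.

Phase angle: θ = 360°·(21 d)/(29.530 d) = 256.0°.
With cos θ = (-0.242), the lit fraction is (1 − (-0.242))/2 ≈ 0.621, so 62%.

62%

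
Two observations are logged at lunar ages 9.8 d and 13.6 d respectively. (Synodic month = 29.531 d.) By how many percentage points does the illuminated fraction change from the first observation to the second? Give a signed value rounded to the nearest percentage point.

θ₁ = 360° × 9.8/29.531 = 119.5°, f₁ = (1 − cos θ₁)/2 = 0.746.
θ₂ = 360° × 13.6/29.531 = 165.8°, f₂ = (1 − cos θ₂)/2 = 0.985.
Change = f₂ − f₁ = +0.239 → +24 percentage points.

+24 pp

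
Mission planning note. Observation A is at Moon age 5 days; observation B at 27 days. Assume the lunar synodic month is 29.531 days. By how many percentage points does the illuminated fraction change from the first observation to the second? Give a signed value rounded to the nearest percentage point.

First observation: θ = 360°·5/29.531 = 61.0°, so f = 0.257.
Second observation: θ = 329.1°, f = 0.071.
Δf = 0.071 − 0.257 = -0.186, i.e. -19 pp.

-19 percentage points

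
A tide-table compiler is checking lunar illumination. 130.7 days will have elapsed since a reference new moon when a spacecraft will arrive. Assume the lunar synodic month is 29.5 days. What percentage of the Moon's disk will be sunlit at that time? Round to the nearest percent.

130.7 d spans 4 complete synodic months (4 × 29.5 = 118.00 d) plus 12.70 d.
Elongation θ = 360° × 12.70/29.5 ≈ 155.0°.
cos 155.0° = (-0.906), so f = (1 − (-0.906))/2 = 0.953, so 95%.

95%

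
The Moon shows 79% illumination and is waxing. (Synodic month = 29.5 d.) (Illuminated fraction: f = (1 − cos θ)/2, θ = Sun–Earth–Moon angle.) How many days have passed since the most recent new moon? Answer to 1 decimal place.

Invert f = (1 − cos θ)/2 to get cos θ = 1 − 2(0.79) = -0.580, hence θ₀ = arccos -0.580 = 125.5°.
The Moon is waxing (0°–180°), so θ = 125.5° directly.
Age = 29.5 × 125.5°/360° ≈ 10.28 days.

10.3 days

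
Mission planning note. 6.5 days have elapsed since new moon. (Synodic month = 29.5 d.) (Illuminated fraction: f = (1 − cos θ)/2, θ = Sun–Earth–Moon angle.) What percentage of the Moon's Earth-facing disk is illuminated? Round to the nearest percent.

Phase angle: θ = 360°·(6.5 d)/(29.5 d) = 79.3°.
Illuminated fraction = (1 − cos 79.3°)/2 = (1 − 0.185)/2 ≈ 0.407, so 41%.

41%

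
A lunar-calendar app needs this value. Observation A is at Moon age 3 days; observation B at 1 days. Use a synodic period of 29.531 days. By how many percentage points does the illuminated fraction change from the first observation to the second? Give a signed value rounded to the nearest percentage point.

First observation: θ = 360°·3/29.531 = 36.6°, so f = 0.098.
Second observation: θ = 12.2°, f = 0.011.
Δf = 0.011 − 0.098 = -0.087, i.e. -9 pp.

-9 percentage points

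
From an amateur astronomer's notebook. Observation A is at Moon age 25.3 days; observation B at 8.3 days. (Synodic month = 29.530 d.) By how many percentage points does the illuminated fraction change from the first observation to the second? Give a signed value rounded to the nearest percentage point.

+41 percentage points

First observation: θ = 360°·25.3/29.530 = 308.4°, so f = 0.189.
Second observation: θ = 101.2°, f = 0.597.
Δf = 0.597 − 0.189 = +0.408, i.e. +41 pp.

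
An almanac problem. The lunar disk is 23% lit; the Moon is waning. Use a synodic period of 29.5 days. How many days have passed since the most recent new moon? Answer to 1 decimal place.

24.8 days

cos θ = 1 − 2f = 0.540, giving a principal value of 57.3°.
Since the Moon is past full (waning), take the reflex angle: θ = 360° − 57.3° = 302.7°.
At 360°/29.5 d per day, 302.7° corresponds to 24.80 days.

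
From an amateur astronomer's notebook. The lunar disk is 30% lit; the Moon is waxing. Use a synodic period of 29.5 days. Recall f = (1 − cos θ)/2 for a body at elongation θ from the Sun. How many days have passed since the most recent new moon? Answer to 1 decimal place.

5.4 days

Invert f = (1 − cos θ)/2 to get cos θ = 1 − 2(0.30) = 0.400, hence θ₀ = arccos 0.400 = 66.4°.
Waxing ⇒ before full, so θ = 66.4°.
At 360°/29.5 d per day, 66.4° corresponds to 5.44 days.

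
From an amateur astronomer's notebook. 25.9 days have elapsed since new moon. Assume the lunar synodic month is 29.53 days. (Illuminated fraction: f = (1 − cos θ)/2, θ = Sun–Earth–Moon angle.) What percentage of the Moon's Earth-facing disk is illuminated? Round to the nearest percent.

14%

Elongation θ = 360° × 25.9/29.53 ≈ 315.7°.
cos 315.7° = 0.716, so f = (1 − 0.716)/2 = 0.142, so 14%.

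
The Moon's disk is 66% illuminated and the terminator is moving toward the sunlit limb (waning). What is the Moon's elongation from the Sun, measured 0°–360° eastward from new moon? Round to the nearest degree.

251°

cos θ = 1 − 2f = -0.320, giving a principal value of 108.7°.
Since the Moon is past full (waning), take the reflex angle: θ = 360° − 108.7° = 251.3°.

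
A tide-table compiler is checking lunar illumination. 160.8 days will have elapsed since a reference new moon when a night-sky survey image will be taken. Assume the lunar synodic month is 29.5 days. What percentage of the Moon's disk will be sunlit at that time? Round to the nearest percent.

Reduce mod P: 160.8 − 5×29.5 = 13.30 d into the current lunation.
Elongation θ = 360° × 13.30/29.5 ≈ 162.3°.
With cos θ = (-0.953), the lit fraction is (1 − (-0.953))/2 ≈ 0.976, so 98%.

98%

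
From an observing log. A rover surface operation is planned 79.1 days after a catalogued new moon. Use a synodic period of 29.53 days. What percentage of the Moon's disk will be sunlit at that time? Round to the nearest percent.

79.1 d spans 2 complete synodic months (2 × 29.53 = 59.06 d) plus 20.04 d.
Elongation θ = 360° × 20.04/29.53 ≈ 244.3°.
Illuminated fraction = (1 − cos 244.3°)/2 = (1 − (-0.434))/2 ≈ 0.717, so 72%.

72%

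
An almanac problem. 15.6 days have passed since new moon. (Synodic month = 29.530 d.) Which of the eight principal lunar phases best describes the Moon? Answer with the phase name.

θ ≈ 360° × 15.6/29.530 = 190°, which falls in the full moon sector.

full moon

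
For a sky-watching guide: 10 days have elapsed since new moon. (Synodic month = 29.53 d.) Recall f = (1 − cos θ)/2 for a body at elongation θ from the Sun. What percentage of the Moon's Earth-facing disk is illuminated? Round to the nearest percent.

76%

Phase angle: θ = 360°·(10 d)/(29.53 d) = 121.9°.
Illuminated fraction = (1 − cos 121.9°)/2 = (1 − (-0.529))/2 ≈ 0.764, so 76%.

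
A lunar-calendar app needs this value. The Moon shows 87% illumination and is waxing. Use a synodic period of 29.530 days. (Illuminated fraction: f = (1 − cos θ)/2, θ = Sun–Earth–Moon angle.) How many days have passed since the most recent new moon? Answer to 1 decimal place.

cos θ = 1 − 2f = -0.740, giving a principal value of 137.7°.
Before full moon the principal value applies: θ = 137.7°.
That fraction of the synodic month is 137.7/360 × 29.530 d ≈ 11.30 d.

11.3 days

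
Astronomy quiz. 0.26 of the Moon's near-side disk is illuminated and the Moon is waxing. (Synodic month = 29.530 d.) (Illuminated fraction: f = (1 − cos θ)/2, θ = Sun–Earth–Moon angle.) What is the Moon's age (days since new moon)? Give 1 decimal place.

5.0 days

From f = (1 − cos θ)/2: cos θ = 1 − 2×0.26 = 0.480; arccos → 61.3°.
Before full moon the principal value applies: θ = 61.3°.
Age = 29.530 × 61.3°/360° ≈ 5.03 days.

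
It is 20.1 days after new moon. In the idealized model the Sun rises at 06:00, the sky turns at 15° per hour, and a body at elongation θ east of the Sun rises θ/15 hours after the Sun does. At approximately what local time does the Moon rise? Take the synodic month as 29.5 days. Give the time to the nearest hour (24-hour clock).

22:00

Phase angle: θ = 360°·(20.1 d)/(29.5 d) = 245.3°.
Delay after the Sun = 245.3° / (15°/h) ≈ 16.35 h.
06:00 + 16.35 h ≈ 22:21 → 22:00 to the nearest hour.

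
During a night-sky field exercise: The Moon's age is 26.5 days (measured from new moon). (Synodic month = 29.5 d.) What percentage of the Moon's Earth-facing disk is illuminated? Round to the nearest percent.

Phase angle: θ = 360°·(26.5 d)/(29.5 d) = 323.4°.
Illuminated fraction = (1 − cos 323.4°)/2 = (1 − 0.803)/2 ≈ 0.099, so 10%.

10%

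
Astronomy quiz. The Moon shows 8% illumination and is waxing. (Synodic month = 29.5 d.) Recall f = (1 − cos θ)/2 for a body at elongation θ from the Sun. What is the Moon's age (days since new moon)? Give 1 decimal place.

cos θ = 1 − 2f = 0.840, giving a principal value of 32.9°.
Waxing ⇒ before full, so θ = 32.9°.
That fraction of the synodic month is 32.9/360 × 29.5 d ≈ 2.69 d.

2.7 days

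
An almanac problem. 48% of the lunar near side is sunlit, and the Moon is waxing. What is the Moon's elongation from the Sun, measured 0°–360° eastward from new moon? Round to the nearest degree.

From f = (1 − cos θ)/2: cos θ = 1 − 2×0.48 = 0.040; arccos → 87.7°.
Waxing ⇒ before full, so θ = 87.7°.

88°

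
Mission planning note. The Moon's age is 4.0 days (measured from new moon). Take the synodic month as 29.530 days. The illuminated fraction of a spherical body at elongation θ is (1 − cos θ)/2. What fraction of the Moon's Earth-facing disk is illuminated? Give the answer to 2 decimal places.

The Moon has covered 4.0/29.530 of its cycle, so θ ≈ 360° × 4.0/29.530 = 48.8°.
With cos θ = 0.659, the lit fraction is (1 − 0.659)/2 ≈ 0.170.

0.17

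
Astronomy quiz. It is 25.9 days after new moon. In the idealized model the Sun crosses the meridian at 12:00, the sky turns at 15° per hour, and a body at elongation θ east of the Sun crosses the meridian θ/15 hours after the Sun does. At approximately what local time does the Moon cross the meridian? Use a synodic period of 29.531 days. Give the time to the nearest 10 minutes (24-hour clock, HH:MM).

09:00

Phase angle: θ = 360°·(25.9 d)/(29.531 d) = 315.7°.
Delay after the Sun = 315.7° / (15°/h) ≈ 21.05 h.
12:00 + 21.049 h ≈ 09:03 → 09:00 to the nearest ten minutes.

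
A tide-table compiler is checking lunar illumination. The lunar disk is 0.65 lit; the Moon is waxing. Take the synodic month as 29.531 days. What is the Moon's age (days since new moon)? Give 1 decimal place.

Invert f = (1 − cos θ)/2 to get cos θ = 1 − 2(0.65) = -0.300, hence θ₀ = arccos -0.300 = 107.5°.
Before full moon the principal value applies: θ = 107.5°.
At 360°/29.531 d per day, 107.5° corresponds to 8.81 days.

8.8 days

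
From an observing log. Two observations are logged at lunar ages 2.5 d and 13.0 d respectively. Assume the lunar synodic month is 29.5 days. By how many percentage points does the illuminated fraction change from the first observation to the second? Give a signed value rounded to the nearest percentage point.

First observation: θ = 360°·2.5/29.5 = 30.5°, so f = 0.069.
Second observation: θ = 158.6°, f = 0.966.
Δf = 0.966 − 0.069 = +0.896, i.e. +90 pp.

+90 pp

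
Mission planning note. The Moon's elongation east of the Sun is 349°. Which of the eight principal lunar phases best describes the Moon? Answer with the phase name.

349° lies in the new moon sector of the 8-phase cycle.

new moon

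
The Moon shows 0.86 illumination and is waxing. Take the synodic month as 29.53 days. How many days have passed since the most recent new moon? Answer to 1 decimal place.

cos θ = 1 − 2f = -0.720, giving a principal value of 136.1°.
Before full moon the principal value applies: θ = 136.1°.
That fraction of the synodic month is 136.1/360 × 29.53 d ≈ 11.16 d.

11.2 days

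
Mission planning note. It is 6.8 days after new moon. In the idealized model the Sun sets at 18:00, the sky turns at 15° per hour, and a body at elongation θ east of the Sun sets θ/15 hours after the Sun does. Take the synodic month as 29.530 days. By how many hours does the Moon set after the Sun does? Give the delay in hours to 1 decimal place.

Phase angle: θ = 360°·(6.8 d)/(29.530 d) = 82.9°.
The Moon trails the Sun by θ/15 = 82.9/15 ≈ 5.53 hours.
So the Moon sets 5.53 h after the Sun.

5.5 h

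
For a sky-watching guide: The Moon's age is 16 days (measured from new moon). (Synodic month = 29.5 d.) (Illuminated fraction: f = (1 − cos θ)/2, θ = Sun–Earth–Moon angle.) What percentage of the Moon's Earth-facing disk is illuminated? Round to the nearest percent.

98%

Elongation θ = 360° × 16/29.5 ≈ 195.3°.
cos 195.3° = (-0.965), so f = (1 − (-0.965))/2 = 0.982, so 98%.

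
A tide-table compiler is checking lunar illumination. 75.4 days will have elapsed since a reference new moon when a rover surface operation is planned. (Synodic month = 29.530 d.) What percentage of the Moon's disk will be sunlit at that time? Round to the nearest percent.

97%

75.4 d spans 2 complete synodic months (2 × 29.530 = 59.06 d) plus 16.34 d.
The Moon has covered 16.34/29.530 of its cycle, so θ ≈ 360° × 16.34/29.530 = 199.2°.
Illuminated fraction = (1 − cos 199.2°)/2 = (1 − (-0.944))/2 ≈ 0.972, so 97%.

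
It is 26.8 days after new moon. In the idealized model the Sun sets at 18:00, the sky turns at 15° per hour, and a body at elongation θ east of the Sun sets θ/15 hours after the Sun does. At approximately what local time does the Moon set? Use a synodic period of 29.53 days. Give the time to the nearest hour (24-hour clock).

16:00

Elongation θ = 360° × 26.8/29.53 ≈ 326.7°.
Delay after the Sun = 326.7° / (15°/h) ≈ 21.78 h.
18:00 + 21.78 h ≈ 15:47 → 16:00 to the nearest hour.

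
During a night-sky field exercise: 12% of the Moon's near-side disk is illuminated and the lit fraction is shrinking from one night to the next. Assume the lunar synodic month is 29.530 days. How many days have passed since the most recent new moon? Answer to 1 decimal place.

26.2 days

Invert f = (1 − cos θ)/2 to get cos θ = 1 − 2(0.12) = 0.760, hence θ₀ = arccos 0.760 = 40.5°.
Since the Moon is past full (waning), take the reflex angle: θ = 360° − 40.5° = 319.5°.
At 360°/29.530 d per day, 319.5° corresponds to 26.20 days.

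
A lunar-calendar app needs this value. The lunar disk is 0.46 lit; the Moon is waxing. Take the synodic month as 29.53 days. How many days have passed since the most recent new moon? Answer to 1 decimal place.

Invert f = (1 − cos θ)/2 to get cos θ = 1 − 2(0.46) = 0.080, hence θ₀ = arccos 0.080 = 85.4°.
The Moon is waxing (0°–180°), so θ = 85.4° directly.
At 360°/29.53 d per day, 85.4° corresponds to 7.01 days.

7.0 days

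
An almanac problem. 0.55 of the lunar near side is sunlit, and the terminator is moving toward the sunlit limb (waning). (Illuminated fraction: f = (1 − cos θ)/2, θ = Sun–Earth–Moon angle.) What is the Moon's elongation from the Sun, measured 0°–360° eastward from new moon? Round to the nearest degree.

cos θ = 1 − 2f = -0.100, giving a principal value of 95.7°.
A waning Moon lies in 180°–360°, so θ = 360° − 95.7° = 264.3°.

264°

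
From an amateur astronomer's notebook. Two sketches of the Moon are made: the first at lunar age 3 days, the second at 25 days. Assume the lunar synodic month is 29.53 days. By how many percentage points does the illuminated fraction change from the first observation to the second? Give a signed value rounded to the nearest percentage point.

+12 pp

First observation: θ = 360°·3/29.53 = 36.6°, so f = 0.098.
Second observation: θ = 304.8°, f = 0.215.
Δf = 0.215 − 0.098 = +0.116, i.e. +12 pp.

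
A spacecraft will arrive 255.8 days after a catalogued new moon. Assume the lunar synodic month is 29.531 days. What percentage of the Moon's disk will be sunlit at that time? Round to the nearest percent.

76%

255.8 d spans 8 complete synodic months (8 × 29.531 = 236.25 d) plus 19.55 d.
The Moon has covered 19.55/29.531 of its cycle, so θ ≈ 360° × 19.55/29.531 = 238.4°.
cos 238.4° = (-0.525), so f = (1 − (-0.525))/2 = 0.762, so 76%.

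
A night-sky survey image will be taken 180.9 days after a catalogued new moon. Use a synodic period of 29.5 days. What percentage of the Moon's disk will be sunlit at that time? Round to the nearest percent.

16%

Reduce mod P: 180.9 − 6×29.5 = 3.90 d into the current lunation.
The Moon has covered 3.90/29.5 of its cycle, so θ ≈ 360° × 3.90/29.5 = 47.6°.
With cos θ = 0.674, the lit fraction is (1 − 0.674)/2 ≈ 0.163, so 16%.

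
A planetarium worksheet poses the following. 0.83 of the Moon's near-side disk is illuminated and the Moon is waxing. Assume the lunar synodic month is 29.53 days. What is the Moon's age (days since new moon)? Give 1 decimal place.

Invert f = (1 − cos θ)/2 to get cos θ = 1 − 2(0.83) = -0.660, hence θ₀ = arccos -0.660 = 131.3°.
Before full moon the principal value applies: θ = 131.3°.
That fraction of the synodic month is 131.3/360 × 29.53 d ≈ 10.77 d.

10.8 days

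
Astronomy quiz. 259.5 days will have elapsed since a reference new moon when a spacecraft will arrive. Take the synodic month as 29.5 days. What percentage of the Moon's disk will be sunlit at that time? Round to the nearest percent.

36%

259.5/29.5 = 8.797 lunations, so 8 complete cycles and 23.50 d into the next.
Phase angle: θ = 360°·(23.50 d)/(29.5 d) = 286.8°.
Illuminated fraction = (1 − cos 286.8°)/2 = (1 − 0.289)/2 ≈ 0.356, so 36%.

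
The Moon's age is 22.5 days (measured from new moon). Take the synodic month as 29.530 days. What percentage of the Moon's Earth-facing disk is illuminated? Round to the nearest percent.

Elongation θ = 360° × 22.5/29.530 ≈ 274.3°.
Illuminated fraction = (1 − cos 274.3°)/2 = (1 − 0.075)/2 ≈ 0.463, so 46%.

46%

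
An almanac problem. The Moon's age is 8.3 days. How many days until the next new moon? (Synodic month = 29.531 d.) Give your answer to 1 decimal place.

21.2 days

One full lunation from the last new moon is 29.531 d; remaining = 29.531 − 8.3 = 21.231 d.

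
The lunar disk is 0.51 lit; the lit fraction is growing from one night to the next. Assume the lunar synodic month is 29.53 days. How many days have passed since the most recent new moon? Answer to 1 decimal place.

7.5 days

Invert f = (1 − cos θ)/2 to get cos θ = 1 − 2(0.51) = -0.020, hence θ₀ = arccos -0.020 = 91.1°.
Waxing ⇒ before full, so θ = 91.1°.
At 360°/29.53 d per day, 91.1° corresponds to 7.48 days.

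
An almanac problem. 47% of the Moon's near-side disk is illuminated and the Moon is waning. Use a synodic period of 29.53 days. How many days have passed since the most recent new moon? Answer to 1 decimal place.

cos θ = 1 − 2f = 0.060, giving a principal value of 86.6°.
Waning ⇒ past full, so θ = 360° − 86.6° = 273.4°.
Age = 29.53 × 273.4°/360° ≈ 22.43 days.

22.4 days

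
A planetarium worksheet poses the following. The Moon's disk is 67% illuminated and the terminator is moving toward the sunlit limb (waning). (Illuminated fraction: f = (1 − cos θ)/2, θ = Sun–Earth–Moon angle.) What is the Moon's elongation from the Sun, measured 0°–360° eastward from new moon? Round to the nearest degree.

250°

cos θ = 1 − 2f = -0.340, giving a principal value of 109.9°.
Waning ⇒ past full, so θ = 360° − 109.9° = 250.1°.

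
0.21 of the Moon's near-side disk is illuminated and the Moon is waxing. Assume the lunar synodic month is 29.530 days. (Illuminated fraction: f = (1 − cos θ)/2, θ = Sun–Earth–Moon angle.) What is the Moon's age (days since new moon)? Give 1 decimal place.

cos θ = 1 − 2f = 0.580, giving a principal value of 54.5°.
Before full moon the principal value applies: θ = 54.5°.
Age = 29.530 × 54.5°/360° ≈ 4.47 days.

4.5 days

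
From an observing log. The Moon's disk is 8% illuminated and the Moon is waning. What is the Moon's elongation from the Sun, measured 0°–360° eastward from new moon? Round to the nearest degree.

327°

Invert f = (1 − cos θ)/2 to get cos θ = 1 − 2(0.08) = 0.840, hence θ₀ = arccos 0.840 = 32.9°.
A waning Moon lies in 180°–360°, so θ = 360° − 32.9° = 327.1°.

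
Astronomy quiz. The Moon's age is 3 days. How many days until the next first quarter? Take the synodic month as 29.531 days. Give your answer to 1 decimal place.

First quarter occurs at elongation 90°, i.e. at age 29.531 × 90/360 = 7.383 d.
That is 7.383 − 3 = 4.383 days ahead.

4.4 days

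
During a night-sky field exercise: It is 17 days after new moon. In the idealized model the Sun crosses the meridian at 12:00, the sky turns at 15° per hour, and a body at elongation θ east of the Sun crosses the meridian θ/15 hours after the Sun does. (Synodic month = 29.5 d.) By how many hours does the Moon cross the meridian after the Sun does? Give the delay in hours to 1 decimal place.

13.8 h

The Moon has covered 17/29.5 of its cycle, so θ ≈ 360° × 17/29.5 = 207.5°.
Delay after the Sun = 207.5° / (15°/h) ≈ 13.83 h.
So the Moon crosses the meridian 13.83 h after the Sun.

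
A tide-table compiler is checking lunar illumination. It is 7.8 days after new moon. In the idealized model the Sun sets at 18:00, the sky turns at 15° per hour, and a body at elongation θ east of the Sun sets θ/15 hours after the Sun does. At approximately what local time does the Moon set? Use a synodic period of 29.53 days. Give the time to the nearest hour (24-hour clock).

00:00

The Moon has covered 7.8/29.53 of its cycle, so θ ≈ 360° × 7.8/29.53 = 95.1°.
At 15° of sky rotation per hour, 95.1° corresponds to a 6.34 h lag.
18:00 + 6.34 h ≈ 00:20 → 00:00 to the nearest hour.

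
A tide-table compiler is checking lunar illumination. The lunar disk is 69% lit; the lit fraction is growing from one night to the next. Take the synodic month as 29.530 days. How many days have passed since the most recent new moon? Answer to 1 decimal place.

cos θ = 1 − 2f = -0.380, giving a principal value of 112.3°.
The Moon is waxing (0°–180°), so θ = 112.3° directly.
Age = 29.530 × 112.3°/360° ≈ 9.21 days.

9.2 days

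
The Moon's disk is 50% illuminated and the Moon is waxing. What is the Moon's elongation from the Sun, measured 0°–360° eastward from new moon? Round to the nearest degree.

90°

Invert f = (1 − cos θ)/2 to get cos θ = 1 − 2(0.50) = 0.000, hence θ₀ = arccos 0.000 = 90.0°.
The Moon is waxing (0°–180°), so θ = 90.0° directly.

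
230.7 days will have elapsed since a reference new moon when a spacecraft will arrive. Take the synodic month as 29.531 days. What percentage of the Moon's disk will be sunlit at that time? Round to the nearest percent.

31%

230.7/29.531 = 7.812 lunations, so 7 complete cycles and 23.98 d into the next.
The Moon has covered 23.98/29.531 of its cycle, so θ ≈ 360° × 23.98/29.531 = 292.4°.
Illuminated fraction = (1 − cos 292.4°)/2 = (1 − 0.381)/2 ≈ 0.310, so 31%.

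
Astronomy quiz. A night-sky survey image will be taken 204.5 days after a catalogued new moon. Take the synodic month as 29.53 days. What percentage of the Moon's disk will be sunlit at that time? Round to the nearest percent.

204.5 d spans 6 complete synodic months (6 × 29.53 = 177.18 d) plus 27.32 d.
Phase angle: θ = 360°·(27.32 d)/(29.53 d) = 333.1°.
With cos θ = 0.891, the lit fraction is (1 − 0.891)/2 ≈ 0.054, so 5%.

5%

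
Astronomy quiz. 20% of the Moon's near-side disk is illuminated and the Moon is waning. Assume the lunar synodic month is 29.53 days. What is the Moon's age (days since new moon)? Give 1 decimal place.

25.2 days

cos θ = 1 − 2f = 0.600, giving a principal value of 53.1°.
Since the Moon is past full (waning), take the reflex angle: θ = 360° − 53.1° = 306.9°.
At 360°/29.53 d per day, 306.9° corresponds to 25.17 days.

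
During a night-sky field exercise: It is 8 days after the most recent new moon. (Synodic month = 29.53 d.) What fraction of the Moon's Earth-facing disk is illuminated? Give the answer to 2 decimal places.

Phase angle: θ = 360°·(8 d)/(29.53 d) = 97.5°.
cos 97.5° = (-0.131), so f = (1 − (-0.131))/2 = 0.566.

0.57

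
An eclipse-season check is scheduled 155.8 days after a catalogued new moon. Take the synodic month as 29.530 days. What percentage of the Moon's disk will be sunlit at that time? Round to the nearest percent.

Reduce mod P: 155.8 − 5×29.530 = 8.15 d into the current lunation.
Phase angle: θ = 360°·(8.15 d)/(29.530 d) = 99.4°.
cos 99.4° = (-0.163), so f = (1 − (-0.163))/2 = 0.581, so 58%.

58%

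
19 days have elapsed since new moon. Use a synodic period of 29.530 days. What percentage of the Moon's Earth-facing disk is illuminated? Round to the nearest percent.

The Moon has covered 19/29.530 of its cycle, so θ ≈ 360° × 19/29.530 = 231.6°.
Illuminated fraction = (1 − cos 231.6°)/2 = (1 − (-0.621))/2 ≈ 0.810, so 81%.

81%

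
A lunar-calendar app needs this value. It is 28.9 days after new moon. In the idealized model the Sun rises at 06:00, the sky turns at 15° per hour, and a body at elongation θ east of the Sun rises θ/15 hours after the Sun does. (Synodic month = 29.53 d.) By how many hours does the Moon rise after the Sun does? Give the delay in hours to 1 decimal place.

23.5 h

Phase angle: θ = 360°·(28.9 d)/(29.53 d) = 352.3°.
Delay after the Sun = 352.3° / (15°/h) ≈ 23.49 h.
So the Moon rises 23.49 h after the Sun.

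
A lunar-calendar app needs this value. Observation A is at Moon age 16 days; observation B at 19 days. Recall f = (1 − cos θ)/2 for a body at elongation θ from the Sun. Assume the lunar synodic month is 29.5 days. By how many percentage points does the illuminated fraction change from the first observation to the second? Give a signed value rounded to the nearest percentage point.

-17 percentage points

θ₁ = 360° × 16/29.5 = 195.3°, f₁ = (1 − cos θ₁)/2 = 0.982.
θ₂ = 360° × 19/29.5 = 231.9°, f₂ = (1 − cos θ₂)/2 = 0.809.
Change = f₂ − f₁ = -0.174 → -17 percentage points.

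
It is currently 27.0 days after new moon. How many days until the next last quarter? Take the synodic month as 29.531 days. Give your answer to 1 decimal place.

Last quarter occurs at elongation 270°, i.e. at age 29.531 × 270/360 = 22.148 d.
Already past this cycle's last quarter; the next is at 22.148 + 29.531 = 51.679 d, so 51.679 − 27.0 = 24.679 days.

24.7 days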